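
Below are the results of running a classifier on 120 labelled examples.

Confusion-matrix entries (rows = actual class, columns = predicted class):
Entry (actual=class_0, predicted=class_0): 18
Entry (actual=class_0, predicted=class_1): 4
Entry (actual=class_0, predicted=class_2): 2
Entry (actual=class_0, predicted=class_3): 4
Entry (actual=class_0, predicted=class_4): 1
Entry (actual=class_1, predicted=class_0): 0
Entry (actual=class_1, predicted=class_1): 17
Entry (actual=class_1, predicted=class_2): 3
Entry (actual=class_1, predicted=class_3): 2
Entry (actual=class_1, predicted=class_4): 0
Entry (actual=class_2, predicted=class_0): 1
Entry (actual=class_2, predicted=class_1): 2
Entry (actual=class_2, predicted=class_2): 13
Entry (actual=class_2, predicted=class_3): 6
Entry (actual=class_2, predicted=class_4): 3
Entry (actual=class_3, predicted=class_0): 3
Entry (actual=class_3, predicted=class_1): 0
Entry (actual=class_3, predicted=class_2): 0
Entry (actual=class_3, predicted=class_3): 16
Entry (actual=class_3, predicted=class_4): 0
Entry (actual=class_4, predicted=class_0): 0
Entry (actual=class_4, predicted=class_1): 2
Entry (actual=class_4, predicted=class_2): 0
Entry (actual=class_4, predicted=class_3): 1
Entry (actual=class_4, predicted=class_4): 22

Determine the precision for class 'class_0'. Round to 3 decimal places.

0.818

precision = TP/(TP+FP).
class_0: TP=18, FP=0+1+3+0=4 → 18/22 = 0.8182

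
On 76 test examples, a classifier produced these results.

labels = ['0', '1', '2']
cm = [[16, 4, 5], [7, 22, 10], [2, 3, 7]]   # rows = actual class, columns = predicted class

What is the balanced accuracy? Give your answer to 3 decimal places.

Balanced accuracy = mean of per-class recall.
  0: recall = 16/25 = 0.6400
  1: recall = 22/39 = 0.5641
  2: recall = 7/12 = 0.5833
Mean = (0.6400 + 0.5641 + 0.5833) / 3 = 0.596

0.596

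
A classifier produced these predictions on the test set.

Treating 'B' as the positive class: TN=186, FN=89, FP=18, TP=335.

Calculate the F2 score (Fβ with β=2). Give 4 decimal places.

0.8175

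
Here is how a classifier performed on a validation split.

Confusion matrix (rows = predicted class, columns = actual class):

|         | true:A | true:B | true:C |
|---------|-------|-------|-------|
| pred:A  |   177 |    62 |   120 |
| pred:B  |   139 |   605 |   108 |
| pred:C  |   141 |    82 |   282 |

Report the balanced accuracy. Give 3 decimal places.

0.583

Balanced accuracy = mean of per-class recall.
  A: recall = 177/457 = 0.3873
  B: recall = 605/749 = 0.8077
  C: recall = 282/510 = 0.5529
Mean = (0.3873 + 0.8077 + 0.5529) / 3 = 0.583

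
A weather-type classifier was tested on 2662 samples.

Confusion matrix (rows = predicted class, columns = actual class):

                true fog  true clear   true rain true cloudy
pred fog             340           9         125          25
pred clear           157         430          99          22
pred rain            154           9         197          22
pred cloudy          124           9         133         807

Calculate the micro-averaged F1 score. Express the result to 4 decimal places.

0.6664

Micro-averaging pools counts across classes: ΣTP=1774, ΣFP=888, ΣFN=888.
Micro-F1 score = 2·TP/(2·TP+FP+FN) on pooled counts = 0.6664 (equals overall accuracy in single-label multiclass).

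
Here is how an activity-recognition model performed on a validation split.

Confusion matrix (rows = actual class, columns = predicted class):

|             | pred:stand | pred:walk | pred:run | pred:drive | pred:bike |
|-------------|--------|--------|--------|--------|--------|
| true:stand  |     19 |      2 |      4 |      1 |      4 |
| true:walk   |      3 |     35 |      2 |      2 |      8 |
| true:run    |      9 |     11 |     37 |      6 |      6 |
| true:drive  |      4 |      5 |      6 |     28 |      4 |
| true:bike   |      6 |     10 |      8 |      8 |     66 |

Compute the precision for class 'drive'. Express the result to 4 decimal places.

precision = TP/(TP+FP).
drive: TP=28, FP=1+2+6+8=17 → 28/45 = 0.62222

0.6222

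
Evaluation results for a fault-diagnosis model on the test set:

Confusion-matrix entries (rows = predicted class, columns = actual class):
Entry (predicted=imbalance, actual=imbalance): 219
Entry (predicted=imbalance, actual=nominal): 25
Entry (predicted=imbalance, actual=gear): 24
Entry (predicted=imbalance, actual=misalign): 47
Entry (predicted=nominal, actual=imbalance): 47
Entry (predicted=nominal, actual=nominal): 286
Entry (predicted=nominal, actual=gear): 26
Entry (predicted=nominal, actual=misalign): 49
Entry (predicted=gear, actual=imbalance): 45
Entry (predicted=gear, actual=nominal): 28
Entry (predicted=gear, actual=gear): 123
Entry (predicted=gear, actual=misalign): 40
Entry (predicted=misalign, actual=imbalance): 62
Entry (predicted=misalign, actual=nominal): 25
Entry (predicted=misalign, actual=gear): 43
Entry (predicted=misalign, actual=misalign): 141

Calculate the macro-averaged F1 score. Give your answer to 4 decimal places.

Per-class F1 score (2·TP/(2·TP+FP+FN)):
  imbalance: TP=219, FP=25+24+47=96, FN=47+45+62=154 → 438/688 = 0.63663
  nominal: TP=286, FP=47+26+49=122, FN=25+28+25=78 → 572/772 = 0.74093
  gear: TP=123, FP=45+28+40=113, FN=24+26+43=93 → 246/452 = 0.54425
  misalign: TP=141, FP=62+25+43=130, FN=47+49+40=136 → 282/548 = 0.51460
Macro-F1 score = mean = (0.63663 + 0.74093 + 0.54425 + 0.51460) / 4 = 0.6091

0.6091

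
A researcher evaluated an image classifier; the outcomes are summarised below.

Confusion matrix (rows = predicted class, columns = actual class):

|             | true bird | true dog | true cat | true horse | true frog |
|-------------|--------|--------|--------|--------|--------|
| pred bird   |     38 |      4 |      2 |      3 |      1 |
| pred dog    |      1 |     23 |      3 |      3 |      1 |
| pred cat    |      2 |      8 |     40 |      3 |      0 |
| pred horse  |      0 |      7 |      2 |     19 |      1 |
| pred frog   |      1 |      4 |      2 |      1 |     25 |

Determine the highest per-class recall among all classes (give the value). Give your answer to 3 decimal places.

0.905

Per-class recall (TP/(TP+FN)):
  bird: TP=38, FN=1+2+0+1=4 → 38/42 = 0.9048
  dog: TP=23, FN=4+8+7+4=23 → 23/46 = 0.5000
  cat: TP=40, FN=2+3+2+2=9 → 40/49 = 0.8163
  horse: TP=19, FN=3+3+3+1=10 → 19/29 = 0.6552
  frog: TP=25, FN=1+1+0+1=3 → 25/28 = 0.8929
Highest is class 'bird' with recall = 0.905.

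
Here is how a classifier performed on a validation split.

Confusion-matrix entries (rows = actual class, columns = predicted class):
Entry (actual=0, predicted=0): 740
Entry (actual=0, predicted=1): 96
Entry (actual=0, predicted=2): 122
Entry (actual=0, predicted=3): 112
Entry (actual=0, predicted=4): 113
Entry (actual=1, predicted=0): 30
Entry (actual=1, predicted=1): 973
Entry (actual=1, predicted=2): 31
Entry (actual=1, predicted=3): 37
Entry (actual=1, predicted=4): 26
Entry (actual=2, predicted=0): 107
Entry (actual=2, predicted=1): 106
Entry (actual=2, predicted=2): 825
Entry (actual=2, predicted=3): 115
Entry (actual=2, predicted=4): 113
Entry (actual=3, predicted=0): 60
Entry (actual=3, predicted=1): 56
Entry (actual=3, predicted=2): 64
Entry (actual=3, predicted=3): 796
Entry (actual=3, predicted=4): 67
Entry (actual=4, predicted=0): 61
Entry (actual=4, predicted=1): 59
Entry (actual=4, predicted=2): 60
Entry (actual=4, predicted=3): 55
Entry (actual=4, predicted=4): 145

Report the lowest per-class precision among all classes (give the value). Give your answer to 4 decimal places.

Per-class precision (TP/(TP+FP)):
  0: TP=740, FP=30+107+60+61=258 → 740/998 = 0.74148
  1: TP=973, FP=96+106+56+59=317 → 973/1290 = 0.75426
  2: TP=825, FP=122+31+64+60=277 → 825/1102 = 0.74864
  3: TP=796, FP=112+37+115+55=319 → 796/1115 = 0.71390
  4: TP=145, FP=113+26+113+67=319 → 145/464 = 0.31250
Lowest is class '4' with precision = 0.3125.

0.3125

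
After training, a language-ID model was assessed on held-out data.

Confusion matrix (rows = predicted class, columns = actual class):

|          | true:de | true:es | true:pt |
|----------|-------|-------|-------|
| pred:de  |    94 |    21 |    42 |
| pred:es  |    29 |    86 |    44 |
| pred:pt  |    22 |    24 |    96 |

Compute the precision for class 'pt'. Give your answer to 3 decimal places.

precision = TP/(TP+FP).
pt: TP=96, FP=22+24=46 → 96/142 = 0.6761

0.676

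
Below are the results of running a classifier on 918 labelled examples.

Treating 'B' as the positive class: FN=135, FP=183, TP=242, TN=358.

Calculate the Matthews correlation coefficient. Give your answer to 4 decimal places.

0.2996

MCC = (TP·TN − FP·FN) / √((TP+FP)(TP+FN)(TN+FP)(TN+FN))
Numerator = 242·358 − 183·135 = 61931
Denominator = √(425·377·541·493) = √42734090425 = 206722.2543
MCC = 61931 / 206722.2543 = 0.2996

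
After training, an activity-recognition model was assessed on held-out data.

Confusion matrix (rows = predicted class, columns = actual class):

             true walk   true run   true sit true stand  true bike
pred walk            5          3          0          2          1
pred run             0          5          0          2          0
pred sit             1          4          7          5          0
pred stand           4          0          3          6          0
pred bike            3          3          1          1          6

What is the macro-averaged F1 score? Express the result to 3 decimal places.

Per-class F1 score (2·TP/(2·TP+FP+FN)):
  walk: TP=5, FP=3+0+2+1=6, FN=0+1+4+3=8 → 10/24 = 0.4167
  run: TP=5, FP=0+0+2+0=2, FN=3+4+0+3=10 → 10/22 = 0.4545
  sit: TP=7, FP=1+4+5+0=10, FN=0+0+3+1=4 → 14/28 = 0.5000
  stand: TP=6, FP=4+0+3+0=7, FN=2+2+5+1=10 → 12/29 = 0.4138
  bike: TP=6, FP=3+3+1+1=8, FN=1+0+0+0=1 → 12/21 = 0.5714
Macro-F1 score = mean = (0.4167 + 0.4545 + 0.5000 + 0.4138 + 0.5714) / 5 = 0.471

0.471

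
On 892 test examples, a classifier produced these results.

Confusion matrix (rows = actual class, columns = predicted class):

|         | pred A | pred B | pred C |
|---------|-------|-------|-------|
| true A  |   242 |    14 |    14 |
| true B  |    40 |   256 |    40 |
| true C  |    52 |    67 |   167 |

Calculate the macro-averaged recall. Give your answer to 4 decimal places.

Per-class recall (TP/(TP+FN)):
  A: TP=242, FN=14+14=28 → 242/270 = 0.89630
  B: TP=256, FN=40+40=80 → 256/336 = 0.76190
  C: TP=167, FN=52+67=119 → 167/286 = 0.58392
Macro-recall = mean = (0.89630 + 0.76190 + 0.58392) / 3 = 0.7474

0.7474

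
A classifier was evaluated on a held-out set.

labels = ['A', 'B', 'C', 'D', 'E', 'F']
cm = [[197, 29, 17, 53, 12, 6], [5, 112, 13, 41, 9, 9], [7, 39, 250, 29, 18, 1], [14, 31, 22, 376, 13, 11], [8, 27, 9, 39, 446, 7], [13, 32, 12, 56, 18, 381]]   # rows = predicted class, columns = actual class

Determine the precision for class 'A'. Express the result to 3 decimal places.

Treat 'A' as positive and all other classes as negative.
precision = TP/(TP+FP).
A: TP=197, FP=29+17+53+12+6=117 → 197/314 = 0.6274

0.627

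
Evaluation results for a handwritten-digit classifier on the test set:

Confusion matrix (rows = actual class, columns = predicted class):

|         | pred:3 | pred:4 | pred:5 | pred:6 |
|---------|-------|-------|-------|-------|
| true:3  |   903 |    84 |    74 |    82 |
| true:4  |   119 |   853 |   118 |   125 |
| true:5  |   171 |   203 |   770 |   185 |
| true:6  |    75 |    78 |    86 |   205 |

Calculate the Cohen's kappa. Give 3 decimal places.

Observed agreement pₒ = trace/N = 2731/4131 = 0.6611
Expected agreement pₑ = Σ (rowᵢ·colᵢ)/N² = (1143·1268 + 1215·1218 + 1329·1048 + 444·597)/4131² = 0.2688
κ = (pₒ − pₑ)/(1 − pₑ) = (0.6611 − 0.2688)/(1 − 0.2688) = 0.537

0.537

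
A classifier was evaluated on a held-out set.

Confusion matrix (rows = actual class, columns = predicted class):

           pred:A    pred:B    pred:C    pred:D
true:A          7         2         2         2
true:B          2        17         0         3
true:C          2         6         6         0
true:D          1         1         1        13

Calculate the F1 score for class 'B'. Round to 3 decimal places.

0.708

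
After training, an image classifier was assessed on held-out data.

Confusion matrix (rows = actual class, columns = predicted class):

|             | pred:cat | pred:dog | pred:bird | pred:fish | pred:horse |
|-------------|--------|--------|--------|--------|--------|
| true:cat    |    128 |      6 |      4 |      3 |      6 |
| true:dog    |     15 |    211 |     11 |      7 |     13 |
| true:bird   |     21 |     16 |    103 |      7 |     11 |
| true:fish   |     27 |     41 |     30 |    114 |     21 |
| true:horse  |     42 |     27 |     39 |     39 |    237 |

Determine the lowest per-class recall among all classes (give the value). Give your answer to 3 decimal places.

Per-class recall (TP/(TP+FN)):
  cat: TP=128, FN=6+4+3+6=19 → 128/147 = 0.8707
  dog: TP=211, FN=15+11+7+13=46 → 211/257 = 0.8210
  bird: TP=103, FN=21+16+7+11=55 → 103/158 = 0.6519
  fish: TP=114, FN=27+41+30+21=119 → 114/233 = 0.4893
  horse: TP=237, FN=42+27+39+39=147 → 237/384 = 0.6172
Lowest is class 'fish' with recall = 0.489.

0.489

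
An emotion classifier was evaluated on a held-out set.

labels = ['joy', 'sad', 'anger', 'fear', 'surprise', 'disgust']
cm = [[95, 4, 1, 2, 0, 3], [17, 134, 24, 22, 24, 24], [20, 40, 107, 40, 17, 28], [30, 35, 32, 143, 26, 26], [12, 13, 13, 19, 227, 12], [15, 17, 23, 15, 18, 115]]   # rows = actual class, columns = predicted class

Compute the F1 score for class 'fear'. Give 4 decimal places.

F1 score = 2·TP/(2·TP+FP+FN).
fear: TP=143, FP=2+22+40+19+15=98, FN=30+35+32+26+26=149 → 286/533 = 0.53659

0.5366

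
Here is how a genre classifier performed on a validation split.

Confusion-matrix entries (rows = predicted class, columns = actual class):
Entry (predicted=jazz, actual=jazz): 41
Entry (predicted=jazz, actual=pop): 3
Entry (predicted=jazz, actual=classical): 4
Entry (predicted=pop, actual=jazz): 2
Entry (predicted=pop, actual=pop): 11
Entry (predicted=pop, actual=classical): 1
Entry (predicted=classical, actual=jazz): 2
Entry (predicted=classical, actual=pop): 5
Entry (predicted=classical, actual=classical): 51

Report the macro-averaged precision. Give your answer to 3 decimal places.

0.840

Per-class precision (TP/(TP+FP)):
  jazz: TP=41, FP=3+4=7 → 41/48 = 0.8542
  pop: TP=11, FP=2+1=3 → 11/14 = 0.7857
  classical: TP=51, FP=2+5=7 → 51/58 = 0.8793
Macro-precision = mean = (0.8542 + 0.7857 + 0.8793) / 3 = 0.840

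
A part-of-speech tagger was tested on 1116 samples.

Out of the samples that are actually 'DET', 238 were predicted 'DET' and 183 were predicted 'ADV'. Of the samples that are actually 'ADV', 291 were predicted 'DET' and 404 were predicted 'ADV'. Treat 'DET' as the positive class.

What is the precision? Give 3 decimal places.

0.450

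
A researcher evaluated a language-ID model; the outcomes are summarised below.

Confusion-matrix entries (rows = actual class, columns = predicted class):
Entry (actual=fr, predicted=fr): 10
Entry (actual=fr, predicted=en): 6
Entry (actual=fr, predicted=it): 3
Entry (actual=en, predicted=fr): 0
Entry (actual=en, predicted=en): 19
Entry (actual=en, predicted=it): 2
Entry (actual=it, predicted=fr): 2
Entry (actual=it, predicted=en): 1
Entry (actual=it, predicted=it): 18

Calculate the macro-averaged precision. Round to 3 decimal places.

0.782

Per-class precision (TP/(TP+FP)):
  fr: TP=10, FP=0+2=2 → 10/12 = 0.8333
  en: TP=19, FP=6+1=7 → 19/26 = 0.7308
  it: TP=18, FP=3+2=5 → 18/23 = 0.7826
Macro-precision = mean = (0.8333 + 0.7308 + 0.7826) / 3 = 0.782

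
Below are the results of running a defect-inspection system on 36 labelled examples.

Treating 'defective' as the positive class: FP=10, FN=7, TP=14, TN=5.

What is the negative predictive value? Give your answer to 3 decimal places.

0.417

NPV = TN/(TN+FN) = 5/(5+7) = 0.417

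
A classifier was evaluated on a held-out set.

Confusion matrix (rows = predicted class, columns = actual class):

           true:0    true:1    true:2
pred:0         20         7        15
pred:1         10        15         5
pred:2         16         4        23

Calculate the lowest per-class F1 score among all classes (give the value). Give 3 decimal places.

0.455

Per-class F1 score (2·TP/(2·TP+FP+FN)):
  0: TP=20, FP=7+15=22, FN=10+16=26 → 40/88 = 0.4545
  1: TP=15, FP=10+5=15, FN=7+4=11 → 30/56 = 0.5357
  2: TP=23, FP=16+4=20, FN=15+5=20 → 46/86 = 0.5349
Lowest is class '0' with F1 score = 0.455.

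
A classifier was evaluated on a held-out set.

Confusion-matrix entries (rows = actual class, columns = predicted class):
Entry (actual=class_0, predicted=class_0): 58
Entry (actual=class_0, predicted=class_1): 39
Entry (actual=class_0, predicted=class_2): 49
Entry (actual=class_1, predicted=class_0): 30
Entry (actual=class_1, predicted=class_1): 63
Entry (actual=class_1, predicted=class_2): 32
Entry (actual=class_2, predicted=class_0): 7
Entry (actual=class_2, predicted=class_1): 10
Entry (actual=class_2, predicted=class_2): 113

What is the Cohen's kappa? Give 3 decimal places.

Observed agreement pₒ = trace/N = 234/401 = 0.5835
Expected agreement pₑ = Σ (rowᵢ·colᵢ)/N² = (146·95 + 125·112 + 130·194)/401² = 0.3302
κ = (pₒ − pₑ)/(1 − pₑ) = (0.5835 − 0.3302)/(1 − 0.3302) = 0.378

0.378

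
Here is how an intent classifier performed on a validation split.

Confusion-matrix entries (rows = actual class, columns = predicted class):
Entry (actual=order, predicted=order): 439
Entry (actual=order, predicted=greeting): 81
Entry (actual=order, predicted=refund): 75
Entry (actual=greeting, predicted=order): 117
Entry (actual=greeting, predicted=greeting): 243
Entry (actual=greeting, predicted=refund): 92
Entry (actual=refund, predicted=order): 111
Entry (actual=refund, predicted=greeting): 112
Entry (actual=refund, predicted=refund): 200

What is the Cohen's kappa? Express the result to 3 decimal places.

0.388

Observed agreement pₒ = trace/N = 882/1470 = 0.6000
Expected agreement pₑ = Σ (rowᵢ·colᵢ)/N² = (595·667 + 452·436 + 423·367)/1470² = 0.3467
κ = (pₒ − pₑ)/(1 − pₑ) = (0.6000 − 0.3467)/(1 − 0.3467) = 0.388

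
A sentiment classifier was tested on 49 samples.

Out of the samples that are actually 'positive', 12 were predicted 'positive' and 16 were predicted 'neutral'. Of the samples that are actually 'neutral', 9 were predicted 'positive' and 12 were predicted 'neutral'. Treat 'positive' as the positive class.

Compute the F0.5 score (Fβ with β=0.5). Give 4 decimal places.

Fβ = (1+β²)·TP / ((1+β²)·TP + β²·FN + FP), with β²=1/4
= 1.25·12 / (1.25·12 + 0.25·16 + 9) = 0.5357

0.5357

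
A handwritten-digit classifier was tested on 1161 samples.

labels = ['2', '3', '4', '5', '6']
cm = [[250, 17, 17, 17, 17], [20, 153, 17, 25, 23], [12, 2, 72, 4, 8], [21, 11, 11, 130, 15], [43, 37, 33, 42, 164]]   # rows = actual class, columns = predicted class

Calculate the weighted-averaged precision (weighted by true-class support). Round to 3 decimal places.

0.676

Per-class precision (TP/(TP+FP)):
  2: TP=250, FP=20+12+21+43=96 → 250/346 = 0.7225
  3: TP=153, FP=17+2+11+37=67 → 153/220 = 0.6955
  4: TP=72, FP=17+17+11+33=78 → 72/150 = 0.4800
  5: TP=130, FP=17+25+4+42=88 → 130/218 = 0.5963
  6: TP=164, FP=17+23+8+15=63 → 164/227 = 0.7225
Weighted-precision = Σ (supportᵢ/N)·precisionᵢ with N=1161: (318/1161)·0.7225 + (238/1161)·0.6955 + (98/1161)·0.4800 + (188/1161)·0.5963 + (319/1161)·0.7225 = 0.676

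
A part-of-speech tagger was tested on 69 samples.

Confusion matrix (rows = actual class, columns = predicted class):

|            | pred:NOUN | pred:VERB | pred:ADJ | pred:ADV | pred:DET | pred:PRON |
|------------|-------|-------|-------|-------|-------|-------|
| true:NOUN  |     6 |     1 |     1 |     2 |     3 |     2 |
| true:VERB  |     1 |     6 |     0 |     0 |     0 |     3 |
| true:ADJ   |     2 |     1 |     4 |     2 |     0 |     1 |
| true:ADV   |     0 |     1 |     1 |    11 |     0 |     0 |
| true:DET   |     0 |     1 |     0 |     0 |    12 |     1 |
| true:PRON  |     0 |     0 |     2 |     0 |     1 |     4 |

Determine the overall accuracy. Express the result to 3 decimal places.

0.623

Accuracy = trace / total = (6+6+4+11+12+4=43) / 69 = 43/69 = 0.623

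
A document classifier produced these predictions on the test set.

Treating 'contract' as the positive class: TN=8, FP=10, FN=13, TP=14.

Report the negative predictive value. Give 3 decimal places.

NPV = TN/(TN+FN) = 8/(8+13) = 0.381

0.381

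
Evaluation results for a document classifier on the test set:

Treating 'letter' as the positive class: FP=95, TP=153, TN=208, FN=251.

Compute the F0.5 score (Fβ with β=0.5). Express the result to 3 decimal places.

Fβ = (1+β²)·TP / ((1+β²)·TP + β²·FN + FP), with β²=1/4
= 1.25·153 / (1.25·153 + 0.25·251 + 95) = 0.548

0.548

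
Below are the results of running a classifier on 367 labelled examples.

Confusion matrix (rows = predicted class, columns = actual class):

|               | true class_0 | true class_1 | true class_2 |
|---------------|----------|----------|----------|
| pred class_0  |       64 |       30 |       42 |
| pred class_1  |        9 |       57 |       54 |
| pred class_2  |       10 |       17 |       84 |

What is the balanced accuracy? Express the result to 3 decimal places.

0.595

Balanced accuracy = mean of per-class recall.
  class_0: recall = 64/83 = 0.7711
  class_1: recall = 57/104 = 0.5481
  class_2: recall = 84/180 = 0.4667
Mean = (0.7711 + 0.5481 + 0.4667) / 3 = 0.595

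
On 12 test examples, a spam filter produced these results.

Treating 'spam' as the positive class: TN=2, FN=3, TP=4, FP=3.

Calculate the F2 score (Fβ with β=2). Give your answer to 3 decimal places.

Fβ = (1+β²)·TP / ((1+β²)·TP + β²·FN + FP), with β²=4
= 5·4 / (5·4 + 4·3 + 3) = 0.571

0.571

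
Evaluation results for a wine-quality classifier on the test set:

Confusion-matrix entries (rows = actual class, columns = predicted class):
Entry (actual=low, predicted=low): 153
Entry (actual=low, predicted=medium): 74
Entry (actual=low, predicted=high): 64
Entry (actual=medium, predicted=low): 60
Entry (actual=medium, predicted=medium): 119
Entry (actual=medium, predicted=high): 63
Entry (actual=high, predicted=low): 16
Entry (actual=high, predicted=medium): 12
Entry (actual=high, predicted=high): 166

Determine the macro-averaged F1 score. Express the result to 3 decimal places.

0.601

Per-class F1 score (2·TP/(2·TP+FP+FN)):
  low: TP=153, FP=60+16=76, FN=74+64=138 → 306/520 = 0.5885
  medium: TP=119, FP=74+12=86, FN=60+63=123 → 238/447 = 0.5324
  high: TP=166, FP=64+63=127, FN=16+12=28 → 332/487 = 0.6817
Macro-F1 score = mean = (0.5885 + 0.5324 + 0.6817) / 3 = 0.601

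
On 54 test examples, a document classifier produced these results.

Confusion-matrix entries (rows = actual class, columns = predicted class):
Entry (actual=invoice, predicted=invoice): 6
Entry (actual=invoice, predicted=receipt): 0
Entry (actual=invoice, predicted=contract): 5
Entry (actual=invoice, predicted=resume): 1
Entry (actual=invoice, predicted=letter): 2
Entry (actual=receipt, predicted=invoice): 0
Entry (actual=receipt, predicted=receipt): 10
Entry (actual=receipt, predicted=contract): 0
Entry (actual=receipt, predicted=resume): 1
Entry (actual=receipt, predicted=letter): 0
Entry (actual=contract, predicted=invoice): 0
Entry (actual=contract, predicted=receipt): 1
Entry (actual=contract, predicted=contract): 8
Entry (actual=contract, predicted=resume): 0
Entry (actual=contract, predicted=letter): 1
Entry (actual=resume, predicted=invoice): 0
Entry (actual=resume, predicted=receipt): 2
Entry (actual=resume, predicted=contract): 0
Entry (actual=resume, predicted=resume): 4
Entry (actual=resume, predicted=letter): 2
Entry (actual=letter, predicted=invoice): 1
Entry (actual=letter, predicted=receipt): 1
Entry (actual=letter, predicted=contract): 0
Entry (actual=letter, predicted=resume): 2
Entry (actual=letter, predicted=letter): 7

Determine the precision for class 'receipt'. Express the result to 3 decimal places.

0.714

Take TP from the diagonal, FP from the rest of the 'receipt' prediction marginal, FN from the rest of the 'receipt' actual marginal.
precision = TP/(TP+FP).
receipt: TP=10, FP=0+1+2+1=4 → 10/14 = 0.7143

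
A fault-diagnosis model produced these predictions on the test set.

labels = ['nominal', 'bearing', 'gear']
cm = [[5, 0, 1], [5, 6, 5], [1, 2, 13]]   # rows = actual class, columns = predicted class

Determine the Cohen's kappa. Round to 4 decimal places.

Observed agreement pₒ = trace/N = 24/38 = 0.63158
Expected agreement pₑ = Σ (rowᵢ·colᵢ)/N² = (6·11 + 16·8 + 16·19)/38² = 0.34488
κ = (pₒ − pₑ)/(1 − pₑ) = (0.63158 − 0.34488)/(1 − 0.34488) = 0.4376

0.4376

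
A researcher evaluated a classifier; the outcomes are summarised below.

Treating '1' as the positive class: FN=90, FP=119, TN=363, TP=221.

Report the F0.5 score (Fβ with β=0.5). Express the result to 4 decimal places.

0.6613

Fβ = (1+β²)·TP / ((1+β²)·TP + β²·FN + FP), with β²=1/4
= 1.25·221 / (1.25·221 + 0.25·90 + 119) = 0.6613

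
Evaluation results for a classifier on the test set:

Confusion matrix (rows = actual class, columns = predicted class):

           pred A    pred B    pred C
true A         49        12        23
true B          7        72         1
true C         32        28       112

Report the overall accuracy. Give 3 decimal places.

0.693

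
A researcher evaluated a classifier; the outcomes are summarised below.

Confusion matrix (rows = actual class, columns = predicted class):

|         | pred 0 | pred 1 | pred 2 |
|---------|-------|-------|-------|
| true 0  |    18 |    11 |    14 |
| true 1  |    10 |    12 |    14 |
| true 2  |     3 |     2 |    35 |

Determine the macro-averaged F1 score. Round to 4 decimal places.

0.5198

Per-class F1 score (2·TP/(2·TP+FP+FN)):
  0: TP=18, FP=10+3=13, FN=11+14=25 → 36/74 = 0.48649
  1: TP=12, FP=11+2=13, FN=10+14=24 → 24/61 = 0.39344
  2: TP=35, FP=14+14=28, FN=3+2=5 → 70/103 = 0.67961
Macro-F1 score = mean = (0.48649 + 0.39344 + 0.67961) / 3 = 0.5198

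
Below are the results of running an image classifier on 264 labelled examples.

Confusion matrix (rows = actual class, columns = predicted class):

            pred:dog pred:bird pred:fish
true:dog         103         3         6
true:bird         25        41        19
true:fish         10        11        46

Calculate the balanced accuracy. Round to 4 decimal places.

0.6962

Balanced accuracy = mean of per-class recall.
  dog: recall = 103/112 = 0.91964
  bird: recall = 41/85 = 0.48235
  fish: recall = 46/67 = 0.68657
Mean = (0.91964 + 0.48235 + 0.68657) / 3 = 0.6962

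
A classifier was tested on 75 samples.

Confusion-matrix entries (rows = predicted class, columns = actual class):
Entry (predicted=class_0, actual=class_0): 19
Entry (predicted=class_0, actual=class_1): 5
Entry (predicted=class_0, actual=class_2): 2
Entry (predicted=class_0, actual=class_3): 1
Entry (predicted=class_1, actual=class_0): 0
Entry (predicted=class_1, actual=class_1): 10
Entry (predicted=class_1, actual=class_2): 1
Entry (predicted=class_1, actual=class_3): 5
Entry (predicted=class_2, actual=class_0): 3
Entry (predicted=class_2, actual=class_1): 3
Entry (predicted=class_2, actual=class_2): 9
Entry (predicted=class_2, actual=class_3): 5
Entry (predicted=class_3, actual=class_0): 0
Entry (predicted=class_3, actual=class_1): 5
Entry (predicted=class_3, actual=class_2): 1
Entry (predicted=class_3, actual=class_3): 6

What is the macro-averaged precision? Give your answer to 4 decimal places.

Per-class precision (TP/(TP+FP)):
  class_0: TP=19, FP=5+2+1=8 → 19/27 = 0.70370
  class_1: TP=10, FP=0+1+5=6 → 10/16 = 0.62500
  class_2: TP=9, FP=3+3+5=11 → 9/20 = 0.45000
  class_3: TP=6, FP=0+5+1=6 → 6/12 = 0.50000
Macro-precision = mean = (0.70370 + 0.62500 + 0.45000 + 0.50000) / 4 = 0.5697

0.5697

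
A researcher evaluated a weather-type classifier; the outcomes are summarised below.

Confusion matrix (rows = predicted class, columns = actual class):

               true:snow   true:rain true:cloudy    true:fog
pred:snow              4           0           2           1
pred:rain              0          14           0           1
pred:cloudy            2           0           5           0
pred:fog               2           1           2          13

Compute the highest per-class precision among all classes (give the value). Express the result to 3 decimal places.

0.933

Per-class precision (TP/(TP+FP)):
  snow: TP=4, FP=0+2+1=3 → 4/7 = 0.5714
  rain: TP=14, FP=0+0+1=1 → 14/15 = 0.9333
  cloudy: TP=5, FP=2+0+0=2 → 5/7 = 0.7143
  fog: TP=13, FP=2+1+2=5 → 13/18 = 0.7222
Highest is class 'rain' with precision = 0.933.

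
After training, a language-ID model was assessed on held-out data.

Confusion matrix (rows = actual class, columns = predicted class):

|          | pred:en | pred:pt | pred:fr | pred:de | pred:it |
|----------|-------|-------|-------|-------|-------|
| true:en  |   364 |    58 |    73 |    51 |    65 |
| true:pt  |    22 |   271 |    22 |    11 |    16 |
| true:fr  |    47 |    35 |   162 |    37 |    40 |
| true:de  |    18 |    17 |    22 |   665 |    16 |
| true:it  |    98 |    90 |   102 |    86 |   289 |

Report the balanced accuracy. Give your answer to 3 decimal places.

0.646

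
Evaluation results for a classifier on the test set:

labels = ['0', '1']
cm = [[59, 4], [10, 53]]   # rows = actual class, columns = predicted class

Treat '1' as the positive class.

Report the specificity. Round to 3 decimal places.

Specificity = TN/(TN+FP) = 59/(59+4) = 0.937

0.937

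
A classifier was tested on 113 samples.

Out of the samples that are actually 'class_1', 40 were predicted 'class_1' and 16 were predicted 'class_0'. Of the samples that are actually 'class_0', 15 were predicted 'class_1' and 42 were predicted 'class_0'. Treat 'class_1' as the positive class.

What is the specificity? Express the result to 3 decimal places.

Specificity = TN/(TN+FP) = 42/(42+15) = 0.737

0.737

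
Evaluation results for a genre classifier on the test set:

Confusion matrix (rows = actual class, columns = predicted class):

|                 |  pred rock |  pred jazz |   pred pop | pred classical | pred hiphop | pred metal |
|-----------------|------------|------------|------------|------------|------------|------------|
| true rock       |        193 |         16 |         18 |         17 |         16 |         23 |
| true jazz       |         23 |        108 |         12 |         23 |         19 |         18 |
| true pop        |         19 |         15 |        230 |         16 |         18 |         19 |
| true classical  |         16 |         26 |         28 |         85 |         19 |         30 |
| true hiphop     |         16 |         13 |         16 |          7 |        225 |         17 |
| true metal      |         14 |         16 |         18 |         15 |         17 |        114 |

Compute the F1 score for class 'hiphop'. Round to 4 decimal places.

0.7401

F1 score = 2·TP/(2·TP+FP+FN).
hiphop: TP=225, FP=16+19+18+19+17=89, FN=16+13+16+7+17=69 → 450/608 = 0.74013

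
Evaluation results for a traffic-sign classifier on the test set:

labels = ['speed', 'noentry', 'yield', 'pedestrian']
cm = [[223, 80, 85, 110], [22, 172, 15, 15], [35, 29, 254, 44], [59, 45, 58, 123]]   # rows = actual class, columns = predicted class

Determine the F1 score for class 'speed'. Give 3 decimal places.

Take TP from the diagonal, FP from the rest of the 'speed' prediction marginal, FN from the rest of the 'speed' actual marginal.
F1 score = 2·TP/(2·TP+FP+FN).
speed: TP=223, FP=22+35+59=116, FN=80+85+110=275 → 446/837 = 0.5329

0.533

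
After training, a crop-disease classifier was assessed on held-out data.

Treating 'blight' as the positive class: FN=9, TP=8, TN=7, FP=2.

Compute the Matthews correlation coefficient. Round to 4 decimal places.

0.2429

MCC = (TP·TN − FP·FN) / √((TP+FP)(TP+FN)(TN+FP)(TN+FN))
Numerator = 8·7 − 2·9 = 38
Denominator = √(10·17·9·16) = √24480 = 156.4609
MCC = 38 / 156.4609 = 0.2429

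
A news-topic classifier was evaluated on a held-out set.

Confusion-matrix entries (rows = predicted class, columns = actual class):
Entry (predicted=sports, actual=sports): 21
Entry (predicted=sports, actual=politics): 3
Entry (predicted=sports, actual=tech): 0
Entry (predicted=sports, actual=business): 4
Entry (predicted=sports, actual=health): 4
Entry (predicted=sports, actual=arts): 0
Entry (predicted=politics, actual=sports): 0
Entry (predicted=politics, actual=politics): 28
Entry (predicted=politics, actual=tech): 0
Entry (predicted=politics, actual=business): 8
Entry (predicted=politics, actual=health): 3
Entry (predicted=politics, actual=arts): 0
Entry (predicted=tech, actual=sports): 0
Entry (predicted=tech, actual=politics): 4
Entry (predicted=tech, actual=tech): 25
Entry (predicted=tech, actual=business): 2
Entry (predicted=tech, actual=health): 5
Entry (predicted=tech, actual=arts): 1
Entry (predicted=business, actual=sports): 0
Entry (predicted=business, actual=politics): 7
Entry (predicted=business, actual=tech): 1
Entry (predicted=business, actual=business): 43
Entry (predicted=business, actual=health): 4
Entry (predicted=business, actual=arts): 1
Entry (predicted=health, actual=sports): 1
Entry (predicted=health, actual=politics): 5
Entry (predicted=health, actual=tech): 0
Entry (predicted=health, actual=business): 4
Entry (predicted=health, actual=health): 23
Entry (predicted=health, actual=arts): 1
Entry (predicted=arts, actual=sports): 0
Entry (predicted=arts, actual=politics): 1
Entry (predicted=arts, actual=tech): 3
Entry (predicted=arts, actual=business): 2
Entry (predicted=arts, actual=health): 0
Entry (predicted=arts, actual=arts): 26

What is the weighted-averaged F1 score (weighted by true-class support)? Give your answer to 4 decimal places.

0.7165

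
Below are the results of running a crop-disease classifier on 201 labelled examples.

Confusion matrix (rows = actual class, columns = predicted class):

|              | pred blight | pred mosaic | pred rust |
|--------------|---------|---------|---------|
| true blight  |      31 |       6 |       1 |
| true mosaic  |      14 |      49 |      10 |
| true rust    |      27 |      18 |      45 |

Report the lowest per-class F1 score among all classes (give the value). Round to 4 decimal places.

0.5636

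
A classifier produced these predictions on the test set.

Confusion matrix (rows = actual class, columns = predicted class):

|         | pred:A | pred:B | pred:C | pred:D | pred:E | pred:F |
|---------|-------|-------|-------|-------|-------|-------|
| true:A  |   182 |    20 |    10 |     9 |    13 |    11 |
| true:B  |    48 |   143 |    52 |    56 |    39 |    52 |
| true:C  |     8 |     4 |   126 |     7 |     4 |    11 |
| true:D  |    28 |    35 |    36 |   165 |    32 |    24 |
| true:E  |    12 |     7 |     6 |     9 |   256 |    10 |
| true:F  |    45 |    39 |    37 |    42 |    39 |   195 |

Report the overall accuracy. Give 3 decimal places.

Accuracy = trace / total = (182+143+126+165+256+195=1067) / 1812 = 1067/1812 = 0.589

0.589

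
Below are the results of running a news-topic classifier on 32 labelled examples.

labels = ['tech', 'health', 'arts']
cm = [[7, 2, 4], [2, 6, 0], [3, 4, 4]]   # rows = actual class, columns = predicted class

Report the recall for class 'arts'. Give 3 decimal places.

0.364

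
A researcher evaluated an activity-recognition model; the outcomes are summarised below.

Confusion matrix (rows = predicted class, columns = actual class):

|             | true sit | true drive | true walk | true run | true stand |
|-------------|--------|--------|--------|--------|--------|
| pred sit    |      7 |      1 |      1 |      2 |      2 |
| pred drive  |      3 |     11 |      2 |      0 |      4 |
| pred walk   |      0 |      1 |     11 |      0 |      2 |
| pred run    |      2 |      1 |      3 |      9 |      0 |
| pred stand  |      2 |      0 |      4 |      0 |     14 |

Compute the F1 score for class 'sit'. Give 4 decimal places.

0.5185

F1 score = 2·TP/(2·TP+FP+FN).
sit: TP=7, FP=1+1+2+2=6, FN=3+0+2+2=7 → 14/27 = 0.51852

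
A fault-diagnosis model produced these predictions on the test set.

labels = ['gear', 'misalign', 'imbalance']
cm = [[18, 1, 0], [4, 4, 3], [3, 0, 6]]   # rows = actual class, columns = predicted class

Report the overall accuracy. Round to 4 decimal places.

Accuracy = trace / total = (18+4+6=28) / 39 = 28/39 = 0.7179

0.7179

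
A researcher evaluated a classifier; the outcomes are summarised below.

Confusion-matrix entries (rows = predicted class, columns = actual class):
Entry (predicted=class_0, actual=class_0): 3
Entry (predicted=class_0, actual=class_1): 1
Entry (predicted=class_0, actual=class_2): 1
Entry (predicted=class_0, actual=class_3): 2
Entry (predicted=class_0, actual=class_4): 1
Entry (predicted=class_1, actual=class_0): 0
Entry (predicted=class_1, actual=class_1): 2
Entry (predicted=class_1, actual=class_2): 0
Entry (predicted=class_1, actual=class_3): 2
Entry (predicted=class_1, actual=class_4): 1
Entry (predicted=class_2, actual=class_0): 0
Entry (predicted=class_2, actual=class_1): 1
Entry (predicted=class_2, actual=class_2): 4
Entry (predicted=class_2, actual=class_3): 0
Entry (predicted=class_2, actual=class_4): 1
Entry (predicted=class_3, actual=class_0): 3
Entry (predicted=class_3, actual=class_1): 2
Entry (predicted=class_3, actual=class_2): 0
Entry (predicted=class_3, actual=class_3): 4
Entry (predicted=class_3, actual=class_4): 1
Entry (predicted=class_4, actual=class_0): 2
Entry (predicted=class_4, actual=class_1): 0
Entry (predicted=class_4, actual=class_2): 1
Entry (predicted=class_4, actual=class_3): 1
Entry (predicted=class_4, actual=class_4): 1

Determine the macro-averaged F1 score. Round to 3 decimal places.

Per-class F1 score (2·TP/(2·TP+FP+FN)):
  class_0: TP=3, FP=1+1+2+1=5, FN=0+0+3+2=5 → 6/16 = 0.3750
  class_1: TP=2, FP=0+0+2+1=3, FN=1+1+2+0=4 → 4/11 = 0.3636
  class_2: TP=4, FP=0+1+0+1=2, FN=1+0+0+1=2 → 8/12 = 0.6667
  class_3: TP=4, FP=3+2+0+1=6, FN=2+2+0+1=5 → 8/19 = 0.4211
  class_4: TP=1, FP=2+0+1+1=4, FN=1+1+1+1=4 → 2/10 = 0.2000
Macro-F1 score = mean = (0.3750 + 0.3636 + 0.6667 + 0.4211 + 0.2000) / 5 = 0.405

0.405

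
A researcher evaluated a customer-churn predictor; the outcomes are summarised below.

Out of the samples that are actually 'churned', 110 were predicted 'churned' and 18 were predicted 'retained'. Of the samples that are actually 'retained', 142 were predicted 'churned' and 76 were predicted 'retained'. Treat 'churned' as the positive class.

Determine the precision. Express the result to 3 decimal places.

Precision = TP/(TP+FP) = 110/(110+142) = 110/252 = 0.437

0.437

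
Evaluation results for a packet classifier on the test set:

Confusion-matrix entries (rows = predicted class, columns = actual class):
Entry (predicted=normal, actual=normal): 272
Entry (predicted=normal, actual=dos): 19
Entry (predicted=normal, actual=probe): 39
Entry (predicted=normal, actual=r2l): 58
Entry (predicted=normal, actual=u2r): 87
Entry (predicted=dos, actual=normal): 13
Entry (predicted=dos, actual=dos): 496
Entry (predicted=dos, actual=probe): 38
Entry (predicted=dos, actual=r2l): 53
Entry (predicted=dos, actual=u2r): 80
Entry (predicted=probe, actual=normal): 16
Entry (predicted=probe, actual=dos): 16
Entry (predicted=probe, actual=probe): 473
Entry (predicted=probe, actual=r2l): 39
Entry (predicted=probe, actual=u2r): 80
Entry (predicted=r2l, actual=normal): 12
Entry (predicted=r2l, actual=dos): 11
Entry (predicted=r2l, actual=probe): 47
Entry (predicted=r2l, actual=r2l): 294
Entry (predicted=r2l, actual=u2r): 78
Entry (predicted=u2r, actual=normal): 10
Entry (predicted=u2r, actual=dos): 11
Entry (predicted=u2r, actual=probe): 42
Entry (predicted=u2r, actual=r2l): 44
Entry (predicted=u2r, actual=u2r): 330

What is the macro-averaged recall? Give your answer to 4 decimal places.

0.7171

Per-class recall (TP/(TP+FN)):
  normal: TP=272, FN=13+16+12+10=51 → 272/323 = 0.84211
  dos: TP=496, FN=19+16+11+11=57 → 496/553 = 0.89693
  probe: TP=473, FN=39+38+47+42=166 → 473/639 = 0.74022
  r2l: TP=294, FN=58+53+39+44=194 → 294/488 = 0.60246
  u2r: TP=330, FN=87+80+80+78=325 → 330/655 = 0.50382
Macro-recall = mean = (0.84211 + 0.89693 + 0.74022 + 0.60246 + 0.50382) / 5 = 0.7171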